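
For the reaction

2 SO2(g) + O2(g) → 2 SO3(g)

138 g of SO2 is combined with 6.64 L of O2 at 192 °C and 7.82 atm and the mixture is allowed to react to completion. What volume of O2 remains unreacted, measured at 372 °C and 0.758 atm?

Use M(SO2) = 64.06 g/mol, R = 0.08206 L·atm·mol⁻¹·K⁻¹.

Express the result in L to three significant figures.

19.8 L

n(SO2) = 138 / 64.06 = 2.154 mol
n(O2) = PV/RT = (7.82 × 6.64) / (0.08206 × 465.15) = 1.360 mol
For 2.154 mol SO2, stoichiometry requires (1/2) × 2.154 = 1.077 mol O2; 1.360 mol is available, so SO2 is limiting.
n(O2) consumed = (1/2) × 2.154 = 1.077 mol; remaining = 1.360 − 1.077 = 0.2830 mol
V(O2) = nRT/P = 0.2830 × 0.08206 × 645.15 / 0.758 = 19.77 L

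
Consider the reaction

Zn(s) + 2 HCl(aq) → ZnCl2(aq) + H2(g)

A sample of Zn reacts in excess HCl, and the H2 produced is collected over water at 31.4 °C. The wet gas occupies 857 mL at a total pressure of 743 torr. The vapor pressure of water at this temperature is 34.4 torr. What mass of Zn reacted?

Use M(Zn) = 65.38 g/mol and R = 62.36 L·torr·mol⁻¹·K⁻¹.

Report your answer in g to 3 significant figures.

2.09 g

P(H2) = 743 − 34.4 = 708.6 torr
n(H2) = PV/RT = (708.6 × 0.8570) / (62.36 × 304.55) = 0.03198 mol
n(Zn) = (1/1) × 0.03198 = 0.03198 mol
m(Zn) = 0.03198 × 65.38 = 2.091 g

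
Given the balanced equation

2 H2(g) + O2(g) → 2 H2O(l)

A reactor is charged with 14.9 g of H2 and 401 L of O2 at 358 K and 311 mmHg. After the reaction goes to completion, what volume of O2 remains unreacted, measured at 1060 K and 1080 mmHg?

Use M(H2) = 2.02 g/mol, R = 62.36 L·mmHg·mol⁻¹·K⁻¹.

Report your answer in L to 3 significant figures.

116 L

n(H2) = 14.9 / 2.02 = 7.376 mol
n(O2) = PV/RT = (311 × 401) / (62.36 × 358) = 5.586 mol
For 7.376 mol H2, stoichiometry requires (1/2) × 7.376 = 3.688 mol O2; 5.586 mol is available, so H2 is limiting.
n(O2) consumed = (1/2) × 7.376 = 3.688 mol; remaining = 5.586 − 3.688 = 1.898 mol
V(O2) = nRT/P = 1.898 × 62.36 × 1060 / 1080 = 116.2 L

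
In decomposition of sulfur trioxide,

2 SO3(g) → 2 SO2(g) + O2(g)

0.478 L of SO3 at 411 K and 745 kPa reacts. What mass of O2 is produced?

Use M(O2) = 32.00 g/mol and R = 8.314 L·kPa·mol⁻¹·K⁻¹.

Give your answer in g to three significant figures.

1.67 g

n(SO3) = PV/RT = (745 × 0.478) / (8.314 × 411) = 0.1042 mol
n(O2) = (1/2) × 0.1042 = 0.05210 mol
m(O2) = 0.05210 × 32.00 = 1.667 g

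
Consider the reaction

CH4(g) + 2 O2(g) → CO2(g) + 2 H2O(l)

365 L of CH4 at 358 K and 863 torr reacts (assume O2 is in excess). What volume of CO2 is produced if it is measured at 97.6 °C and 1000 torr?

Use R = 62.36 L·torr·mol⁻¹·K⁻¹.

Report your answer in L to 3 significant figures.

326 L

n(CH4) = PV/RT = (863 × 365) / (62.36 × 358) = 14.11 mol
n(CO2) = (1/1) × 14.11 = 14.11 mol
V = nRT/P = 14.11 × 62.36 × 370.75 / 1000 = 326.2 L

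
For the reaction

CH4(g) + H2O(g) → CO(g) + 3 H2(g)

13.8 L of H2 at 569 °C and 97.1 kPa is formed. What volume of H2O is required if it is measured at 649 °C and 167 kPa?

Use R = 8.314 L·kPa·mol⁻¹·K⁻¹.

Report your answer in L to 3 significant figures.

n(H2) = PV/RT = (97.1 × 13.8) / (8.314 × 842.15) = 0.1914 mol
n(H2O) = (1/3) × 0.1914 = 0.06380 mol
V = nRT/P = 0.06380 × 8.314 × 922.15 / 167 = 2.929 L

2.93 L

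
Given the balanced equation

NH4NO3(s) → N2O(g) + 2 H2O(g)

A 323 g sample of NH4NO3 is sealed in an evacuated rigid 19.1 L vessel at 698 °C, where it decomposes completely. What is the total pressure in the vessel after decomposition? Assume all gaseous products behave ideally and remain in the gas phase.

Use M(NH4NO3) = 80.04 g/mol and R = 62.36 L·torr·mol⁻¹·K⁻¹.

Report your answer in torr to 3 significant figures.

n(NH4NO3) = 323 / 80.04 = 4.035 mol
n(gas produced) = (3/1) × 4.035 = 12.11 mol
P = nRT/V = 12.11 × 62.36 × 971.15 / 19.1 = 38400 torr

38400 torr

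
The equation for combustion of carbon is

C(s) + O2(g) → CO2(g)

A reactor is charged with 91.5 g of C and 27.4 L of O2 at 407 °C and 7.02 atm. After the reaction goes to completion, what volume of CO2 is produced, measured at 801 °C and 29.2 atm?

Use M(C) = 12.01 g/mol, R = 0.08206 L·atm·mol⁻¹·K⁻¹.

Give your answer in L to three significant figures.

10.4 L

n(C) = 91.5 / 12.01 = 7.619 mol
n(O2) = PV/RT = (7.02 × 27.4) / (0.08206 × 680.15) = 3.446 mol
For 7.619 mol C, stoichiometry requires (1/1) × 7.619 = 7.619 mol O2; 3.446 mol is available, so O2 is limiting.
n(CO2) = (1/1) × 3.446 = 3.446 mol
V(CO2) = nRT/P = 3.446 × 0.08206 × 1074.15 / 29.2 = 10.40 L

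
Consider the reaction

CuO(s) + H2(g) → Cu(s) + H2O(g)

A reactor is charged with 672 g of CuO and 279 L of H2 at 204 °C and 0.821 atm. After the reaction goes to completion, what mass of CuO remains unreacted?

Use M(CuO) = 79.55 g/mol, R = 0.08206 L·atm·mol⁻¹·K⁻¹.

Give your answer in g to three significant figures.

207 g

n(CuO) = 672 / 79.55 = 8.448 mol
n(H2) = PV/RT = (0.821 × 279) / (0.08206 × 477.15) = 5.850 mol
For 8.448 mol CuO, stoichiometry requires (1/1) × 8.448 = 8.448 mol H2; 5.850 mol is available, so H2 is limiting.
n(CuO) consumed = (1/1) × 5.850 = 5.850 mol; remaining = 8.448 − 5.850 = 2.598 mol
m(CuO) = 2.598 × 79.55 = 206.7 g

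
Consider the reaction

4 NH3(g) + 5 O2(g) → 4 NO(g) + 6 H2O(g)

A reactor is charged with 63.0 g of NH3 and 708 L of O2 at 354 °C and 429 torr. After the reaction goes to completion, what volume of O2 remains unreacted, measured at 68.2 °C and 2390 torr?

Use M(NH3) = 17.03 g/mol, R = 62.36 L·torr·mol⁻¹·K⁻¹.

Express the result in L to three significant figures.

n(NH3) = 63.0 / 17.03 = 3.699 mol
n(O2) = PV/RT = (429 × 708) / (62.36 × 627.15) = 7.766 mol
For 3.699 mol NH3, stoichiometry requires (5/4) × 3.699 = 4.624 mol O2; 7.766 mol is available, so NH3 is limiting.
n(O2) consumed = (5/4) × 3.699 = 4.624 mol; remaining = 7.766 − 4.624 = 3.142 mol
V(O2) = nRT/P = 3.142 × 62.36 × 341.35 / 2390 = 27.98 L

28.0 L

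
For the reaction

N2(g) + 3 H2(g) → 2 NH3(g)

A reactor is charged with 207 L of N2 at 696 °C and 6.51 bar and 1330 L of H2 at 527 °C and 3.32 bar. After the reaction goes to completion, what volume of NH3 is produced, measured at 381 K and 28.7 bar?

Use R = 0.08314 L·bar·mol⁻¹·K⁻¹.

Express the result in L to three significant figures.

n(N2) = PV/RT = (6.51 × 207) / (0.08314 × 969.15) = 16.72 mol
n(H2) = PV/RT = (3.32 × 1330) / (0.08314 × 800.15) = 66.38 mol
For 16.72 mol N2, stoichiometry requires (3/1) × 16.72 = 50.16 mol H2; 66.38 mol is available, so N2 is limiting.
n(NH3) = (2/1) × 16.72 = 33.44 mol
V(NH3) = nRT/P = 33.44 × 0.08314 × 381 / 28.7 = 36.91 L

36.9 L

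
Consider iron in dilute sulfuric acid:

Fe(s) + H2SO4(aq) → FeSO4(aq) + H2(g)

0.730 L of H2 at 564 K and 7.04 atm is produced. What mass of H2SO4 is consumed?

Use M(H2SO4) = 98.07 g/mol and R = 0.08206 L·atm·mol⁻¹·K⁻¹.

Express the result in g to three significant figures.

10.9 g

n(H2) = PV/RT = (7.04 × 0.730) / (0.08206 × 564) = 0.1110 mol
n(H2SO4) = (1/1) × 0.1110 = 0.1110 mol
m(H2SO4) = 0.1110 × 98.07 = 10.89 g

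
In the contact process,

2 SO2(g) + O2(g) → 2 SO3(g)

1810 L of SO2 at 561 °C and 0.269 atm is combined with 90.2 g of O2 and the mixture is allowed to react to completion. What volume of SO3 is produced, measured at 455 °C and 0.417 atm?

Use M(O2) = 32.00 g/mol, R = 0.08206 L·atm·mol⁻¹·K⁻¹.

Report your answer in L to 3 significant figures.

n(SO2) = PV/RT = (0.269 × 1810) / (0.08206 × 834.15) = 7.113 mol
n(O2) = 90.2 / 32.00 = 2.819 mol
For 7.113 mol SO2, stoichiometry requires (1/2) × 7.113 = 3.557 mol O2; 2.819 mol is available, so O2 is limiting.
n(SO3) = (2/1) × 2.819 = 5.638 mol
V(SO3) = nRT/P = 5.638 × 0.08206 × 728.15 / 0.417 = 807.9 L

808 L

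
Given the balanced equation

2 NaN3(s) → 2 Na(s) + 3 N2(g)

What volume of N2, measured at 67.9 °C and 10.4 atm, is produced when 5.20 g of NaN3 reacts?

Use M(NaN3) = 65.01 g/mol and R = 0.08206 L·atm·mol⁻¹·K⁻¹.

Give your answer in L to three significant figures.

n(NaN3) = 5.200 / 65.01 = 0.07999 mol
n(N2) = (3/2) × 0.07999 = 0.1200 mol
V = nRT/P = 0.1200 × 0.08206 × 341.05 / 10.4 = 0.3229 L

0.323 L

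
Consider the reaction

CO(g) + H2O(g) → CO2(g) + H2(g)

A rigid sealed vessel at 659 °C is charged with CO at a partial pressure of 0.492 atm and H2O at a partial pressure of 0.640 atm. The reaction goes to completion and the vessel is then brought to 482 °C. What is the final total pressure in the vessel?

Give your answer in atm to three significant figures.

Because the vessel is rigid and T is held at 659 °C, work the stoichiometry in partial pressures (P_i = n_iRT/V).
P(H2O) required for 0.492 atm of CO = (1/1) × 0.492 = 0.4920 atm; available 0.640 atm, so CO is limiting.
P(H2O) remaining = 0.640 − (1/1) × 0.492 = 0.1480 atm
P(gaseous products) = (1+1)/1 × 0.492 = 0.9840 atm
P_total at 659 °C = 0.1480 + 0.9840 = 1.132 atm
Scaling to 482 °C: P = 1.132 × 755.15/932.15 = 0.9171 atm

0.917 atm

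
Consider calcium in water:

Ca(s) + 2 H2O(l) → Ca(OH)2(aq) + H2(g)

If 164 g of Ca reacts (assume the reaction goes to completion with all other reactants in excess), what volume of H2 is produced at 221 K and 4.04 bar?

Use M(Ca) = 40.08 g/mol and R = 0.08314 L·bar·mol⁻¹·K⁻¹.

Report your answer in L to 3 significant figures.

n(Ca) = 164.0 / 40.08 = 4.092 mol
n(H2) = (1/1) × 4.092 = 4.092 mol
V = nRT/P = 4.092 × 0.08314 × 221 / 4.04 = 18.61 L

18.6 L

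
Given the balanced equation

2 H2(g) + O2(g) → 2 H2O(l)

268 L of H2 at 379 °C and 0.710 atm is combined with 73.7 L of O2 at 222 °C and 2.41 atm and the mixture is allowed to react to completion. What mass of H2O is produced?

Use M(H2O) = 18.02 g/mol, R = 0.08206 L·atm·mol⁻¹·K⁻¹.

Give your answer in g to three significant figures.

n(H2) = PV/RT = (0.710 × 268) / (0.08206 × 652.15) = 3.556 mol
n(O2) = PV/RT = (2.41 × 73.7) / (0.08206 × 495.15) = 4.371 mol
For 3.556 mol H2, stoichiometry requires (1/2) × 3.556 = 1.778 mol O2; 4.371 mol is available, so H2 is limiting.
n(H2O) = (2/2) × 3.556 = 3.556 mol
m(H2O) = 3.556 × 18.02 = 64.08 g

64.1 g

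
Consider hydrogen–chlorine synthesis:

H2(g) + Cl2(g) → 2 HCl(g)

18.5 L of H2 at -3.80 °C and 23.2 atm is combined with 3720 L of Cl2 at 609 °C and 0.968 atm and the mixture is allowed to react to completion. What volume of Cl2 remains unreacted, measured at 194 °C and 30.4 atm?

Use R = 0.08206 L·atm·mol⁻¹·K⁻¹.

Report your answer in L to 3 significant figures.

n(H2) = PV/RT = (23.2 × 18.5) / (0.08206 × 269.35) = 19.42 mol
n(Cl2) = PV/RT = (0.968 × 3720) / (0.08206 × 882.15) = 49.74 mol
For 19.42 mol H2, stoichiometry requires (1/1) × 19.42 = 19.42 mol Cl2; 49.74 mol is available, so H2 is limiting.
n(Cl2) consumed = (1/1) × 19.42 = 19.42 mol; remaining = 49.74 − 19.42 = 30.32 mol
V(Cl2) = nRT/P = 30.32 × 0.08206 × 467.15 / 30.4 = 38.23 L

38.2 L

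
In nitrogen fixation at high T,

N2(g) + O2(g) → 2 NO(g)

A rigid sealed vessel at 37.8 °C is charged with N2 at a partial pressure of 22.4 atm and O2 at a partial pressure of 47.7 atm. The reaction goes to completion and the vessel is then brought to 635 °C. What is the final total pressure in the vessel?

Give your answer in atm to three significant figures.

At constant V, partial pressures at 37.8 °C are proportional to moles, so apply stoichiometry directly to pressures.
P(O2) required for 22.4 atm of N2 = (1/1) × 22.4 = 22.40 atm; available 47.7 atm, so N2 is limiting.
P(O2) remaining = 47.7 − (1/1) × 22.4 = 25.30 atm
P(gaseous products) = (2)/1 × 22.4 = 44.80 atm
P_total at 37.8 °C = 25.30 + 44.80 = 70.10 atm
Scaling to 635 °C: P = 70.10 × 908.15/310.95 = 204.7 atm

205 atm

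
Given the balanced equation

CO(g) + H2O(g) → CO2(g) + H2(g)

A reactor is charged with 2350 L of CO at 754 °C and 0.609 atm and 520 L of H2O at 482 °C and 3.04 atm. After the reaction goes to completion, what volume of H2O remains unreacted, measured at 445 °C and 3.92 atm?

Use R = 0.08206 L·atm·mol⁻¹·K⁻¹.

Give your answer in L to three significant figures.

n(CO) = PV/RT = (0.609 × 2350) / (0.08206 × 1027.15) = 16.98 mol
n(H2O) = PV/RT = (3.04 × 520) / (0.08206 × 755.15) = 25.51 mol
For 16.98 mol CO, stoichiometry requires (1/1) × 16.98 = 16.98 mol H2O; 25.51 mol is available, so CO is limiting.
n(H2O) consumed = (1/1) × 16.98 = 16.98 mol; remaining = 25.51 − 16.98 = 8.530 mol
V(H2O) = nRT/P = 8.530 × 0.08206 × 718.15 / 3.92 = 128.2 L

128 L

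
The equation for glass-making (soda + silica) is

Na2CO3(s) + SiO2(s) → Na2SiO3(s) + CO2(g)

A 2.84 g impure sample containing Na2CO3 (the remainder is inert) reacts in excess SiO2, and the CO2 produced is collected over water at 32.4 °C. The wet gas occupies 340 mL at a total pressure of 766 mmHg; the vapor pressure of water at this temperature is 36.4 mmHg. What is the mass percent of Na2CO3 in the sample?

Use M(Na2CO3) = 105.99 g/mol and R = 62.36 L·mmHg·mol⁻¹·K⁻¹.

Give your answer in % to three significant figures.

48.6 %

P(CO2) = 766 − 36.4 = 729.6 mmHg
n(CO2) = PV/RT = (729.6 × 0.3400) / (62.36 × 305.55) = 0.01302 mol
n(Na2CO3) = (1/1) × 0.01302 = 0.01302 mol
m(Na2CO3) = 0.01302 × 105.99 = 1.380 g
%Na2CO3 = 1.380 / 2.84 × 100 = 48.59%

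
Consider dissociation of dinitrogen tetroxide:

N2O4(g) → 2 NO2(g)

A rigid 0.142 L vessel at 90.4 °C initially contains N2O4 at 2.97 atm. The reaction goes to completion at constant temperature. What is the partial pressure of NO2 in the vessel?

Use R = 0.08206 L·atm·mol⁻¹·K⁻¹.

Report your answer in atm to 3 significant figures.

5.94 atm

n(N2O4)₀ = PV/RT = (2.97 × 0.142) / (0.08206 × 363.55) = 0.01414 mol
n(NO2) = (2/1) × 0.01414 = 0.02828 mol
P(NO2) = nRT/V = 0.02828 × 0.08206 × 363.55 / 0.142 = 5.941 atm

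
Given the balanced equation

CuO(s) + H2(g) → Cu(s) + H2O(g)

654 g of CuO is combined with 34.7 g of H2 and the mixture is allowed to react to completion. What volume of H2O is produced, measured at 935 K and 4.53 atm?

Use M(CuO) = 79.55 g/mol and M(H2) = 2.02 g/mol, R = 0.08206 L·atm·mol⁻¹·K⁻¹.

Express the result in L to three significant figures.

139 L

n(CuO) = 654 / 79.55 = 8.221 mol
n(H2) = 34.7 / 2.02 = 17.18 mol
For 8.221 mol CuO, stoichiometry requires (1/1) × 8.221 = 8.221 mol H2; 17.18 mol is available, so CuO is limiting.
n(H2O) = (1/1) × 8.221 = 8.221 mol
V(H2O) = nRT/P = 8.221 × 0.08206 × 935 / 4.53 = 139.2 L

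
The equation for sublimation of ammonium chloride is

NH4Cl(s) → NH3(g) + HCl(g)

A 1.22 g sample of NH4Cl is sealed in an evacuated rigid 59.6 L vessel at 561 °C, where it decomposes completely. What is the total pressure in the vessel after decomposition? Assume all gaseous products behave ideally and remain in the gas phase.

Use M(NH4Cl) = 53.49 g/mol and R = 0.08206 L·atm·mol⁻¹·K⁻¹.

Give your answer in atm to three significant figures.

0.0524 atm

n(NH4Cl) = 1.22 / 53.49 = 0.02281 mol
n(gas produced) = (2/1) × 0.02281 = 0.04562 mol
P = nRT/V = 0.04562 × 0.08206 × 834.15 / 59.6 = 0.05239 atm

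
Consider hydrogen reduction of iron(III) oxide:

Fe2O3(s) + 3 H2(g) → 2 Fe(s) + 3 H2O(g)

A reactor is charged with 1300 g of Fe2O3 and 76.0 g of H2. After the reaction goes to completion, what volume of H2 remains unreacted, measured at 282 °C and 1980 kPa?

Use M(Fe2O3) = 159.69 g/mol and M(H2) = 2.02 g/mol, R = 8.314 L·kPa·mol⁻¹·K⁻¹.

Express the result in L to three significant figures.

n(Fe2O3) = 1300 / 159.69 = 8.141 mol
n(H2) = 76.0 / 2.02 = 37.62 mol
For 8.141 mol Fe2O3, stoichiometry requires (3/1) × 8.141 = 24.42 mol H2; 37.62 mol is available, so Fe2O3 is limiting.
n(H2) consumed = (3/1) × 8.141 = 24.42 mol; remaining = 37.62 − 24.42 = 13.20 mol
V(H2) = nRT/P = 13.20 × 8.314 × 555.15 / 1980 = 30.77 L

30.8 L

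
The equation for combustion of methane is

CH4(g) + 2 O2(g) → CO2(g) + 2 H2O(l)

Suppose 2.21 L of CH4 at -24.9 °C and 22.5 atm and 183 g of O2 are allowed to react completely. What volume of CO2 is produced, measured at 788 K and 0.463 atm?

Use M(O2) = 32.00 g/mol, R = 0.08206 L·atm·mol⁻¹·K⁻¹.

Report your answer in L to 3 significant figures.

341 L

n(CH4) = PV/RT = (22.5 × 2.21) / (0.08206 × 248.25) = 2.441 mol
n(O2) = 183 / 32.00 = 5.719 mol
For 2.441 mol CH4, stoichiometry requires (2/1) × 2.441 = 4.882 mol O2; 5.719 mol is available, so CH4 is limiting.
n(CO2) = (1/1) × 2.441 = 2.441 mol
V(CO2) = nRT/P = 2.441 × 0.08206 × 788 / 0.463 = 340.9 L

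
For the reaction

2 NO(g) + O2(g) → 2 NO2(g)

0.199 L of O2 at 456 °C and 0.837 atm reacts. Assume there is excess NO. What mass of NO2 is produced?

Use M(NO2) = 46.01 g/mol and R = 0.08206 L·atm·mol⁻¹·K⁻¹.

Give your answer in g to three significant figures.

0.256 g

n(O2) = PV/RT = (0.837 × 0.199) / (0.08206 × 729.15) = 0.002784 mol
n(NO2) = (2/1) × 0.002784 = 0.005568 mol
m(NO2) = 0.005568 × 46.01 = 0.2562 g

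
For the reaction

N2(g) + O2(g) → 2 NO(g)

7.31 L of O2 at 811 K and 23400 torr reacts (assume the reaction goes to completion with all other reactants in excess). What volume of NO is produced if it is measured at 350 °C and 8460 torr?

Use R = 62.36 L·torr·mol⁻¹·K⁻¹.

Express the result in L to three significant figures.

31.1 L

n(O2) = PV/RT = (23400 × 7.31) / (62.36 × 811) = 3.382 mol
n(NO) = (2/1) × 3.382 = 6.764 mol
V = nRT/P = 6.764 × 62.36 × 623.15 / 8460 = 31.07 L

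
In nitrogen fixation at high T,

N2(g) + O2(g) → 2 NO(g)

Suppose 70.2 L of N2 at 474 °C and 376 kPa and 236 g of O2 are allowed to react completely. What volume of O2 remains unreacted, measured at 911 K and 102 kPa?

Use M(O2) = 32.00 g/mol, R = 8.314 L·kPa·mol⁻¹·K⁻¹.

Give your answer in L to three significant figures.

232 L

n(N2) = PV/RT = (376 × 70.2) / (8.314 × 747.15) = 4.249 mol
n(O2) = 236 / 32.00 = 7.375 mol
For 4.249 mol N2, stoichiometry requires (1/1) × 4.249 = 4.249 mol O2; 7.375 mol is available, so N2 is limiting.
n(O2) consumed = (1/1) × 4.249 = 4.249 mol; remaining = 7.375 − 4.249 = 3.126 mol
V(O2) = nRT/P = 3.126 × 8.314 × 911 / 102 = 232.1 L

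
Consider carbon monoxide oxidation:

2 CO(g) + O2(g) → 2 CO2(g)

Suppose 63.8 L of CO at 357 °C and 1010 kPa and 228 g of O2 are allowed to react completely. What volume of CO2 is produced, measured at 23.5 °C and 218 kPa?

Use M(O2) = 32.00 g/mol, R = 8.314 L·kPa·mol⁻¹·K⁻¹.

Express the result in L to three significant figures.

n(CO) = PV/RT = (1010 × 63.8) / (8.314 × 630.15) = 12.30 mol
n(O2) = 228 / 32.00 = 7.125 mol
For 12.30 mol CO, stoichiometry requires (1/2) × 12.30 = 6.150 mol O2; 7.125 mol is available, so CO is limiting.
n(CO2) = (2/2) × 12.30 = 12.30 mol
V(CO2) = nRT/P = 12.30 × 8.314 × 296.65 / 218 = 139.2 L

139 L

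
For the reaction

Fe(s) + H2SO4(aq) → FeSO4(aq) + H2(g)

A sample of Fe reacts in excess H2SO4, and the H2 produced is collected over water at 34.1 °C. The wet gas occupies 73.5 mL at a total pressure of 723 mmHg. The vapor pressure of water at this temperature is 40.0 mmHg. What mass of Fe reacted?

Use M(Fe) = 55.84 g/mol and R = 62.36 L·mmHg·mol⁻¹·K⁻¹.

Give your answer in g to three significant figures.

0.146 g

P(H2) = 723 − 40.0 = 683.0 mmHg
n(H2) = PV/RT = (683.0 × 0.07350) / (62.36 × 307.25) = 0.002620 mol
n(Fe) = (1/1) × 0.002620 = 0.002620 mol
m(Fe) = 0.002620 × 55.84 = 0.1463 g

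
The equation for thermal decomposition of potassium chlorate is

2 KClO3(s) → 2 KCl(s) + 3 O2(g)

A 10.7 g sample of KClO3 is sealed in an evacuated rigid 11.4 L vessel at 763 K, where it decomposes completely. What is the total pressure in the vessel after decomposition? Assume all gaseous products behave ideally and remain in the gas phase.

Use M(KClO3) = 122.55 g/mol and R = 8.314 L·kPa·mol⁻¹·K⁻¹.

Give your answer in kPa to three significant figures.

72.9 kPa

n(KClO3) = 10.7 / 122.55 = 0.08731 mol
n(gas produced) = (3/2) × 0.08731 = 0.1310 mol
P = nRT/V = 0.1310 × 8.314 × 763 / 11.4 = 72.90 kPa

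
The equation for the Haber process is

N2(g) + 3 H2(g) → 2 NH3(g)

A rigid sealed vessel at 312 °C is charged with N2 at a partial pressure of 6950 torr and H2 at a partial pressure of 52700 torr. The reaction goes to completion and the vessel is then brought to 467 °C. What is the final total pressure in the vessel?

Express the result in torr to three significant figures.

At constant V, partial pressures at 312 °C are proportional to moles, so apply stoichiometry directly to pressures.
P(H2) required for 6950 torr of N2 = (3/1) × 6950 = 20850 torr; available 52700 torr, so N2 is limiting.
P(H2) remaining = 52700 − (3/1) × 6950 = 31850 torr
P(gaseous products) = (2)/1 × 6950 = 13900 torr
P_total at 312 °C = 31850 + 13900 = 45750 torr
Scaling to 467 °C: P = 45750 × 740.15/585.15 = 57870 torr

57900 torr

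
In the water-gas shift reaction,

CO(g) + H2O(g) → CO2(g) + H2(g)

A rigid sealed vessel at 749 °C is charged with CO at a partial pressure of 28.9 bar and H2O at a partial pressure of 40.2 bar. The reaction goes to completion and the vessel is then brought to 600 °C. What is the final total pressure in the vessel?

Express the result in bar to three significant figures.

59.0 bar

Because the vessel is rigid and T is held at 749 °C, work the stoichiometry in partial pressures (P_i = n_iRT/V).
P(H2O) required for 28.9 bar of CO = (1/1) × 28.9 = 28.90 bar; available 40.2 bar, so CO is limiting.
P(H2O) remaining = 40.2 − (1/1) × 28.9 = 11.30 bar
P(gaseous products) = (1+1)/1 × 28.9 = 57.80 bar
P_total at 749 °C = 11.30 + 57.80 = 69.10 bar
Scaling to 600 °C: P = 69.10 × 873.15/1022.15 = 59.03 bar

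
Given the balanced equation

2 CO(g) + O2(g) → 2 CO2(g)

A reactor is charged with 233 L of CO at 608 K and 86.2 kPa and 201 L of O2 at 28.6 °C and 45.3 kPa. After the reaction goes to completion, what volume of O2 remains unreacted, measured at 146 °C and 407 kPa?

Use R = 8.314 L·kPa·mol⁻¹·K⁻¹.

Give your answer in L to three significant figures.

14.1 L

n(CO) = PV/RT = (86.2 × 233) / (8.314 × 608) = 3.973 mol
n(O2) = PV/RT = (45.3 × 201) / (8.314 × 301.75) = 3.629 mol
For 3.973 mol CO, stoichiometry requires (1/2) × 3.973 = 1.986 mol O2; 3.629 mol is available, so CO is limiting.
n(O2) consumed = (1/2) × 3.973 = 1.986 mol; remaining = 3.629 − 1.986 = 1.643 mol
V(O2) = nRT/P = 1.643 × 8.314 × 419.15 / 407 = 14.07 L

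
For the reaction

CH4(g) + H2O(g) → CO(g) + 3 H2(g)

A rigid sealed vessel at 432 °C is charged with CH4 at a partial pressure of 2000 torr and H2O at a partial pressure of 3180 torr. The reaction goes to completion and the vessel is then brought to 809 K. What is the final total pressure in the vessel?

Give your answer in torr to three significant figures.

With V and T fixed, P_i ∝ n_i, so the mole ratios apply directly to partial pressures at 432 °C.
P(H2O) required for 2000 torr of CH4 = (1/1) × 2000 = 2000 torr; available 3180 torr, so CH4 is limiting.
P(H2O) remaining = 3180 − (1/1) × 2000 = 1180 torr
P(gaseous products) = (1+3)/1 × 2000 = 8000 torr
P_total at 432 °C = 1180 + 8000 = 9180 torr
Scaling to 809 K: P = 9180 × 809/705.15 = 10530 torr

10500 torr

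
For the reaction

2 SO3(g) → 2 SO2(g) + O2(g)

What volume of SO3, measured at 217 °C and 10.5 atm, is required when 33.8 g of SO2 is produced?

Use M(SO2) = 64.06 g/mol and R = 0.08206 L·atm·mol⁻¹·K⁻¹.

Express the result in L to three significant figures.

2.02 L

n(SO2) = 33.80 / 64.06 = 0.5276 mol
n(SO3) = (2/2) × 0.5276 = 0.5276 mol
V = nRT/P = 0.5276 × 0.08206 × 490.15 / 10.5 = 2.021 L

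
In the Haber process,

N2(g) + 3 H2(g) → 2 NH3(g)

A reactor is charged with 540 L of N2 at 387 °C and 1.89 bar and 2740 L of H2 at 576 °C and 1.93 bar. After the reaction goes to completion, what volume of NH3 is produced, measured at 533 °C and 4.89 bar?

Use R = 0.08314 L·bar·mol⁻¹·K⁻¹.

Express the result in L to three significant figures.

n(N2) = PV/RT = (1.89 × 540) / (0.08314 × 660.15) = 18.60 mol
n(H2) = PV/RT = (1.93 × 2740) / (0.08314 × 849.15) = 74.91 mol
For 18.60 mol N2, stoichiometry requires (3/1) × 18.60 = 55.80 mol H2; 74.91 mol is available, so N2 is limiting.
n(NH3) = (2/1) × 18.60 = 37.20 mol
V(NH3) = nRT/P = 37.20 × 0.08314 × 806.15 / 4.89 = 509.9 L

510 L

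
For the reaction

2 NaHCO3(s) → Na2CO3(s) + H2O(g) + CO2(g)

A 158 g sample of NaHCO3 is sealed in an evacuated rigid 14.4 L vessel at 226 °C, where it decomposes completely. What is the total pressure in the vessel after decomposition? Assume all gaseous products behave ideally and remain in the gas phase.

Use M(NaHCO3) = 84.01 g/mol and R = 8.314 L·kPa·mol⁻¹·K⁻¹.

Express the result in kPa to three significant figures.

n(NaHCO3) = 158 / 84.01 = 1.881 mol
n(gas produced) = (2/2) × 1.881 = 1.881 mol
P = nRT/V = 1.881 × 8.314 × 499.15 / 14.4 = 542.1 kPa

542 kPa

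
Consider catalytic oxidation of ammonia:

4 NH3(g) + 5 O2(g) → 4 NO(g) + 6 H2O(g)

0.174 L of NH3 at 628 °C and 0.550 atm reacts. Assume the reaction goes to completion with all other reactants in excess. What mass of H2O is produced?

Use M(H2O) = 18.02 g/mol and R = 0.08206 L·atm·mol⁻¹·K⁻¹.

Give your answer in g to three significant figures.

n(NH3) = PV/RT = (0.550 × 0.174) / (0.08206 × 901.15) = 0.001294 mol
n(H2O) = (6/4) × 0.001294 = 0.001941 mol
m(H2O) = 0.001941 × 18.02 = 0.03498 g

0.0350 g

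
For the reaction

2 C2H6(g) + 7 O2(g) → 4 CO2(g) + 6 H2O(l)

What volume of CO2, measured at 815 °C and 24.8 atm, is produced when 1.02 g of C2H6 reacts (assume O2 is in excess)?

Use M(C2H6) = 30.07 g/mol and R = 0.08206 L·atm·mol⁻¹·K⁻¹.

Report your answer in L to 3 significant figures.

n(C2H6) = 1.020 / 30.07 = 0.03392 mol
n(CO2) = (4/2) × 0.03392 = 0.06784 mol
V = nRT/P = 0.06784 × 0.08206 × 1088.15 / 24.8 = 0.2443 L

0.244 L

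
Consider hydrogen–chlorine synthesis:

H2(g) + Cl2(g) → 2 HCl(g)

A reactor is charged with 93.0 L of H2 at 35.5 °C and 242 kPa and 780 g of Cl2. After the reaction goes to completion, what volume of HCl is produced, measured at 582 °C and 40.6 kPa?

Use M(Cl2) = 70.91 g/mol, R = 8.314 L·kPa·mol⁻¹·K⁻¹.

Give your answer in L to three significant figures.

n(H2) = PV/RT = (242 × 93.0) / (8.314 × 308.65) = 8.770 mol
n(Cl2) = 780 / 70.91 = 11.00 mol
For 8.770 mol H2, stoichiometry requires (1/1) × 8.770 = 8.770 mol Cl2; 11.00 mol is available, so H2 is limiting.
n(HCl) = (2/1) × 8.770 = 17.54 mol
V(HCl) = nRT/P = 17.54 × 8.314 × 855.15 / 40.6 = 3072 L

3070 L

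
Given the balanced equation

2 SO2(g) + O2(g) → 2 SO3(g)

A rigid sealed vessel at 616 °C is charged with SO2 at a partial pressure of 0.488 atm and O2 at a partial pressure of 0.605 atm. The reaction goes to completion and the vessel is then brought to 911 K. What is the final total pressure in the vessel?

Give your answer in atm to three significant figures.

With V and T fixed, P_i ∝ n_i, so the mole ratios apply directly to partial pressures at 616 °C.
P(O2) required for 0.488 atm of SO2 = (1/2) × 0.488 = 0.2440 atm; available 0.605 atm, so SO2 is limiting.
P(O2) remaining = 0.605 − (1/2) × 0.488 = 0.3610 atm
P(gaseous products) = (2)/2 × 0.488 = 0.4880 atm
P_total at 616 °C = 0.3610 + 0.4880 = 0.8490 atm
Scaling to 911 K: P = 0.8490 × 911/889.15 = 0.8699 atm

0.870 atm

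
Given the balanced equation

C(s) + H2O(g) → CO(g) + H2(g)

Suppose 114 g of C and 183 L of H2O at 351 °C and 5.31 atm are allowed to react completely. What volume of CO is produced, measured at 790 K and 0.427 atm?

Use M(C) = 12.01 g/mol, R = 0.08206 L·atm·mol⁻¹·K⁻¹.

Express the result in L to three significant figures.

n(C) = 114 / 12.01 = 9.492 mol
n(H2O) = PV/RT = (5.31 × 183) / (0.08206 × 624.15) = 18.97 mol
For 9.492 mol C, stoichiometry requires (1/1) × 9.492 = 9.492 mol H2O; 18.97 mol is available, so C is limiting.
n(CO) = (1/1) × 9.492 = 9.492 mol
V(CO) = nRT/P = 9.492 × 0.08206 × 790 / 0.427 = 1441 L

1440 L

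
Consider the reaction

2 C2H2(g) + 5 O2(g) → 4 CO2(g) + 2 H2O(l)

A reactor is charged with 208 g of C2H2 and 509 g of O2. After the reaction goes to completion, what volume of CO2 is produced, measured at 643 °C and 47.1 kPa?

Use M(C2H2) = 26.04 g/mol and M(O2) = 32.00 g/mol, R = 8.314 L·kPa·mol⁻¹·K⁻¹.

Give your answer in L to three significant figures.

2060 L

n(C2H2) = 208 / 26.04 = 7.988 mol
n(O2) = 509 / 32.00 = 15.91 mol
For 7.988 mol C2H2, stoichiometry requires (5/2) × 7.988 = 19.97 mol O2; 15.91 mol is available, so O2 is limiting.
n(CO2) = (4/5) × 15.91 = 12.73 mol
V(CO2) = nRT/P = 12.73 × 8.314 × 916.15 / 47.1 = 2059 L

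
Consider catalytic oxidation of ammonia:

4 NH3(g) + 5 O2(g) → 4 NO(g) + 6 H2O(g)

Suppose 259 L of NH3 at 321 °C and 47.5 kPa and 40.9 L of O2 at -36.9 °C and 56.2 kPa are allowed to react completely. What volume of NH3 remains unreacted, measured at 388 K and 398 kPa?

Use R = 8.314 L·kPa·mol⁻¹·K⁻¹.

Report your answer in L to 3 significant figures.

12.6 L

n(NH3) = PV/RT = (47.5 × 259) / (8.314 × 594.15) = 2.491 mol
n(O2) = PV/RT = (56.2 × 40.9) / (8.314 × 236.25) = 1.170 mol
For 2.491 mol NH3, stoichiometry requires (5/4) × 2.491 = 3.114 mol O2; 1.170 mol is available, so O2 is limiting.
n(NH3) consumed = (4/5) × 1.170 = 0.9360 mol; remaining = 2.491 − 0.9360 = 1.555 mol
V(NH3) = nRT/P = 1.555 × 8.314 × 388 / 398 = 12.60 L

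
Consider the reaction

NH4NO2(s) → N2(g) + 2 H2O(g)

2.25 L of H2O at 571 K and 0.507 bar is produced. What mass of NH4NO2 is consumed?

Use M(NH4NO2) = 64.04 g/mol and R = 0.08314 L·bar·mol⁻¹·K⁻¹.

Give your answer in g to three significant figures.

0.769 g

n(H2O) = PV/RT = (0.507 × 2.25) / (0.08314 × 571) = 0.02403 mol
n(NH4NO2) = (1/2) × 0.02403 = 0.01201 mol
m(NH4NO2) = 0.01201 × 64.04 = 0.7691 g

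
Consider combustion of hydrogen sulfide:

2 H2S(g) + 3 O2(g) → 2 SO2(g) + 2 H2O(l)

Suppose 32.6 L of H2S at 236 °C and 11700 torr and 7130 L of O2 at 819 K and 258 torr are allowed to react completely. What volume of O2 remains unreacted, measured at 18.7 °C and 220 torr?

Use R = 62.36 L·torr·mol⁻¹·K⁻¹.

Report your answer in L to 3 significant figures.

n(H2S) = PV/RT = (11700 × 32.6) / (62.36 × 509.15) = 12.01 mol
n(O2) = PV/RT = (258 × 7130) / (62.36 × 819) = 36.02 mol
For 12.01 mol H2S, stoichiometry requires (3/2) × 12.01 = 18.02 mol O2; 36.02 mol is available, so H2S is limiting.
n(O2) consumed = (3/2) × 12.01 = 18.02 mol; remaining = 36.02 − 18.02 = 18.00 mol
V(O2) = nRT/P = 18.00 × 62.36 × 291.85 / 220 = 1489 L

1490 L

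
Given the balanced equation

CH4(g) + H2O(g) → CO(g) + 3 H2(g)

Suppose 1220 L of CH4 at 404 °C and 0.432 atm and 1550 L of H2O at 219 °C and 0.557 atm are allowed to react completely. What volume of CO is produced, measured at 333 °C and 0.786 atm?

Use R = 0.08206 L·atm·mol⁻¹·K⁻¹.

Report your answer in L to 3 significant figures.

n(CH4) = PV/RT = (0.432 × 1220) / (0.08206 × 677.15) = 9.485 mol
n(H2O) = PV/RT = (0.557 × 1550) / (0.08206 × 492.15) = 21.38 mol
For 9.485 mol CH4, stoichiometry requires (1/1) × 9.485 = 9.485 mol H2O; 21.38 mol is available, so CH4 is limiting.
n(CO) = (1/1) × 9.485 = 9.485 mol
V(CO) = nRT/P = 9.485 × 0.08206 × 606.15 / 0.786 = 600.2 L

600 L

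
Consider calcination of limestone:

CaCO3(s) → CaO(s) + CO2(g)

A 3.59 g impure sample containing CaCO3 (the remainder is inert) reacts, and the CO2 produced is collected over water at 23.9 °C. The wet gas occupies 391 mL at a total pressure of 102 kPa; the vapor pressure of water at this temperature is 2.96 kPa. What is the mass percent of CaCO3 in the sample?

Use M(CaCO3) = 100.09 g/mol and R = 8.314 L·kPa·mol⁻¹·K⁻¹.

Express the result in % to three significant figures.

43.7 %

P(CO2) = 102 − 2.96 = 99.04 kPa
n(CO2) = PV/RT = (99.04 × 0.3910) / (8.314 × 297.05) = 0.01568 mol
n(CaCO3) = (1/1) × 0.01568 = 0.01568 mol
m(CaCO3) = 0.01568 × 100.09 = 1.569 g
%CaCO3 = 1.569 / 3.59 × 100 = 43.70%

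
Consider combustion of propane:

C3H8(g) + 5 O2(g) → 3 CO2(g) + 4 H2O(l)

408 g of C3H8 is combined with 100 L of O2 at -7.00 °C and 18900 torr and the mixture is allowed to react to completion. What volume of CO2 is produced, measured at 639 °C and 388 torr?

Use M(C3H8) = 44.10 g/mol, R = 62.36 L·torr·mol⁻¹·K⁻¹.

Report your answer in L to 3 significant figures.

n(C3H8) = 408 / 44.10 = 9.252 mol
n(O2) = PV/RT = (18900 × 100) / (62.36 × 266.15) = 113.9 mol
For 9.252 mol C3H8, stoichiometry requires (5/1) × 9.252 = 46.26 mol O2; 113.9 mol is available, so C3H8 is limiting.
n(CO2) = (3/1) × 9.252 = 27.76 mol
V(CO2) = nRT/P = 27.76 × 62.36 × 912.15 / 388 = 4070 L

4070 L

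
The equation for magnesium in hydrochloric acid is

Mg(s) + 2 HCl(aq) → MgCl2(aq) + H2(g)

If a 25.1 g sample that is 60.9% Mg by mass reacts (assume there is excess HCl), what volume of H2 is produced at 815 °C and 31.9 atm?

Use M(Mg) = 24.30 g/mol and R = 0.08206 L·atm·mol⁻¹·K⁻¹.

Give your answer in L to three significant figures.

mass of Mg = 25.1 × 60.9/100 = 15.29 g
n(Mg) = 15.29 / 24.30 = 0.6292 mol
n(H2) = (1/1) × 0.6292 = 0.6292 mol
V = nRT/P = 0.6292 × 0.08206 × 1088.15 / 31.9 = 1.761 L

1.76 L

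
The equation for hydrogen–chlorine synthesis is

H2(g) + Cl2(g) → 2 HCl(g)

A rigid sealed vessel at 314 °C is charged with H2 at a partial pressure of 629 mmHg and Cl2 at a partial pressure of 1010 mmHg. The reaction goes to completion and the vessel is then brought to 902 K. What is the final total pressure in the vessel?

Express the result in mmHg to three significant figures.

Because the vessel is rigid and T is held at 314 °C, work the stoichiometry in partial pressures (P_i = n_iRT/V).
P(Cl2) required for 629 mmHg of H2 = (1/1) × 629 = 629.0 mmHg; available 1010 mmHg, so H2 is limiting.
P(Cl2) remaining = 1010 − (1/1) × 629 = 381.0 mmHg
P(gaseous products) = (2)/1 × 629 = 1258 mmHg
P_total at 314 °C = 381.0 + 1258 = 1639 mmHg
Scaling to 902 K: P = 1639 × 902/587.15 = 2518 mmHg

2520 mmHg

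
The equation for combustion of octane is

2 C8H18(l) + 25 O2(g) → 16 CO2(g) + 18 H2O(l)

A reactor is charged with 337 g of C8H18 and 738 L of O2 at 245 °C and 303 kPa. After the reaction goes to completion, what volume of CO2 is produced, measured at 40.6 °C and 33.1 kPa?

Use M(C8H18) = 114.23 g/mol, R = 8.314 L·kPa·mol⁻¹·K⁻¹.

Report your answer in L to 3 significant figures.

n(C8H18) = 337 / 114.23 = 2.950 mol
n(O2) = PV/RT = (303 × 738) / (8.314 × 518.15) = 51.91 mol
For 2.950 mol C8H18, stoichiometry requires (25/2) × 2.950 = 36.88 mol O2; 51.91 mol is available, so C8H18 is limiting.
n(CO2) = (16/2) × 2.950 = 23.60 mol
V(CO2) = nRT/P = 23.60 × 8.314 × 313.75 / 33.1 = 1860 L

1860 L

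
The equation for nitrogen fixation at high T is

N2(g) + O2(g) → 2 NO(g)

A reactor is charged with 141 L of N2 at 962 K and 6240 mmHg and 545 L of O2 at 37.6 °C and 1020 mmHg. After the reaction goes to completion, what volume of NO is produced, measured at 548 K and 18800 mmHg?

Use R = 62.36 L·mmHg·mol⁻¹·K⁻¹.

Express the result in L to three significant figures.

53.3 L

n(N2) = PV/RT = (6240 × 141) / (62.36 × 962) = 14.67 mol
n(O2) = PV/RT = (1020 × 545) / (62.36 × 310.75) = 28.69 mol
For 14.67 mol N2, stoichiometry requires (1/1) × 14.67 = 14.67 mol O2; 28.69 mol is available, so N2 is limiting.
n(NO) = (2/1) × 14.67 = 29.34 mol
V(NO) = nRT/P = 29.34 × 62.36 × 548 / 18800 = 53.33 L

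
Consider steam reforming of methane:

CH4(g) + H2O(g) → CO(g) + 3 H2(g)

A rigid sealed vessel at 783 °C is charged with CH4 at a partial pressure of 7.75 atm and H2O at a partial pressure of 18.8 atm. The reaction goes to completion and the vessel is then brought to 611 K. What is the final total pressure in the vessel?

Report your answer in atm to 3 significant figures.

With V and T fixed, P_i ∝ n_i, so the mole ratios apply directly to partial pressures at 783 °C.
P(H2O) required for 7.75 atm of CH4 = (1/1) × 7.75 = 7.750 atm; available 18.8 atm, so CH4 is limiting.
P(H2O) remaining = 18.8 − (1/1) × 7.75 = 11.05 atm
P(gaseous products) = (1+3)/1 × 7.75 = 31.00 atm
P_total at 783 °C = 11.05 + 31.00 = 42.05 atm
Scaling to 611 K: P = 42.05 × 611/1056.15 = 24.33 atm

24.3 atm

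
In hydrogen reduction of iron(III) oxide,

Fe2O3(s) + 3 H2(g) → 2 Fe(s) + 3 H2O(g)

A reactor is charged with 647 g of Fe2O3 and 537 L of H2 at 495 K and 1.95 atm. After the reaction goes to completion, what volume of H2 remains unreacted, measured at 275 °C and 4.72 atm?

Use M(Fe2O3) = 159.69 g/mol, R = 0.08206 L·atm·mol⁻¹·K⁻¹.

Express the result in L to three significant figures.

n(Fe2O3) = 647 / 159.69 = 4.052 mol
n(H2) = PV/RT = (1.95 × 537) / (0.08206 × 495) = 25.78 mol
For 4.052 mol Fe2O3, stoichiometry requires (3/1) × 4.052 = 12.16 mol H2; 25.78 mol is available, so Fe2O3 is limiting.
n(H2) consumed = (3/1) × 4.052 = 12.16 mol; remaining = 25.78 − 12.16 = 13.62 mol
V(H2) = nRT/P = 13.62 × 0.08206 × 548.15 / 4.72 = 129.8 L

130 L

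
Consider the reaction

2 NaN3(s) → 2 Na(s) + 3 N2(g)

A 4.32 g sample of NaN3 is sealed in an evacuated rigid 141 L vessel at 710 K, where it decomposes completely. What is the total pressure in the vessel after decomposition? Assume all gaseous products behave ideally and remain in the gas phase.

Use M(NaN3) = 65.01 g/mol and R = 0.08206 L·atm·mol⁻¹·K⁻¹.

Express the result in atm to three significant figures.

0.0412 atm

n(NaN3) = 4.32 / 65.01 = 0.06645 mol
n(gas produced) = (3/2) × 0.06645 = 0.09967 mol
P = nRT/V = 0.09967 × 0.08206 × 710 / 141 = 0.04118 atm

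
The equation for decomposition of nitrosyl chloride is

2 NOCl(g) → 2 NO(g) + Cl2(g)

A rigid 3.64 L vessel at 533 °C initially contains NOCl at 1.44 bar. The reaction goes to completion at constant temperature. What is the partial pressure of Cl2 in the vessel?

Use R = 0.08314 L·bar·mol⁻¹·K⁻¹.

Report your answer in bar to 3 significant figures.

n(NOCl)₀ = PV/RT = (1.44 × 3.64) / (0.08314 × 806.15) = 0.07821 mol
n(Cl2) = (1/2) × 0.07821 = 0.03911 mol
P(Cl2) = nRT/V = 0.03911 × 0.08314 × 806.15 / 3.64 = 0.7201 bar

0.720 bar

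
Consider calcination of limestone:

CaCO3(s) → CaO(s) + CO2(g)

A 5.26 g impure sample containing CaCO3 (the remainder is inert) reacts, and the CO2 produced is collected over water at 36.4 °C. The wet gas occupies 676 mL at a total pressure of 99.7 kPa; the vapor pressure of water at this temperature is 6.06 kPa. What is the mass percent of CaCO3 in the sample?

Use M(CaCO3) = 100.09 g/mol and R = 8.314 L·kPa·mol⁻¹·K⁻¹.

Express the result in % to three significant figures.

P(CO2) = 99.7 − 6.06 = 93.64 kPa
n(CO2) = PV/RT = (93.64 × 0.6760) / (8.314 × 309.55) = 0.02460 mol
n(CaCO3) = (1/1) × 0.02460 = 0.02460 mol
m(CaCO3) = 0.02460 × 100.09 = 2.462 g
%CaCO3 = 2.462 / 5.26 × 100 = 46.81%

46.8 %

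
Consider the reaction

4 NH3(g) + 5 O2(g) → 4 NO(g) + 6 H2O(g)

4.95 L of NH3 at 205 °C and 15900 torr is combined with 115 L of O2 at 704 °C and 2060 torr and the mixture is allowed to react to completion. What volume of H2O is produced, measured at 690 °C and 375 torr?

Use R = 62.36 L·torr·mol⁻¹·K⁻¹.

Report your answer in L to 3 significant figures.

n(NH3) = PV/RT = (15900 × 4.95) / (62.36 × 478.15) = 2.640 mol
n(O2) = PV/RT = (2060 × 115) / (62.36 × 977.15) = 3.888 mol
For 2.640 mol NH3, stoichiometry requires (5/4) × 2.640 = 3.300 mol O2; 3.888 mol is available, so NH3 is limiting.
n(H2O) = (6/4) × 2.640 = 3.960 mol
V(H2O) = nRT/P = 3.960 × 62.36 × 963.15 / 375 = 634.3 L

634 L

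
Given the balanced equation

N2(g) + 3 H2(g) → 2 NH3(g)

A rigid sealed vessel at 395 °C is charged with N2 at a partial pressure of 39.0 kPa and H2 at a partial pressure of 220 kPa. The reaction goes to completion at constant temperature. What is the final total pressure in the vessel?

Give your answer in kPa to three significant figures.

181 kPa

At constant V, partial pressures at 395 °C are proportional to moles, so apply stoichiometry directly to pressures.
P(H2) required for 39.0 kPa of N2 = (3/1) × 39.0 = 117.0 kPa; available 220 kPa, so N2 is limiting.
P(H2) remaining = 220 − (3/1) × 39.0 = 103.0 kPa
P(gaseous products) = (2)/1 × 39.0 = 78.00 kPa
P_total at 395 °C = 103.0 + 78.00 = 181.0 kPa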